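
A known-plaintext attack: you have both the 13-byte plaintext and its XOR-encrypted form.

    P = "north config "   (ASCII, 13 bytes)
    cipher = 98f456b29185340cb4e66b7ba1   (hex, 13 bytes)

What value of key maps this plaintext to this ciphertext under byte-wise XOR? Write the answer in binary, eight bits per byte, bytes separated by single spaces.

11110110 10011011 00100100 11000110 11111001 10100101 01010111 01100011 11011010 10000000 00000010 00011100 10000001

Since cipher = P ⊕ key, XORing both sides with P gives key = P ⊕ cipher.
byte 0: 01101110 xor 10011000 = 11110110
byte 1: 01101111 xor 11110100 = 10011011
byte 2: 01110010 xor 01010110 = 00100100
byte 3: 01110100 xor 10110010 = 11000110
byte 4: 01101000 xor 10010001 = 11111001
byte 5: 00100000 xor 10000101 = 10100101
byte 6: 01100011 xor 00110100 = 01010111
byte 7: 01101111 xor 00001100 = 01100011
byte 8: 01101110 xor 10110100 = 11011010
byte 9: 01100110 xor 11100110 = 10000000
byte 10: 01101001 xor 01101011 = 00000010
byte 11: 01100111 xor 01111011 = 00011100
byte 12: 00100000 xor 10100001 = 10000001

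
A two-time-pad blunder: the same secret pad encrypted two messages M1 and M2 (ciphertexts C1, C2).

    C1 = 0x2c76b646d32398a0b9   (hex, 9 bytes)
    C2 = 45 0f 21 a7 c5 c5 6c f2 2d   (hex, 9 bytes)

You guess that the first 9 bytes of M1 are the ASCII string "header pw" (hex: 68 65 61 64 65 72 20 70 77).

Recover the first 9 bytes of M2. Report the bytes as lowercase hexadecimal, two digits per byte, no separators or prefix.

First, C1 ⊕ C2 = (M1 ⊕ K) ⊕ (M2 ⊕ K) = M1 ⊕ M2, so the key drops out. Then M2 = (M1 ⊕ M2) ⊕ M1 over the first 9 bytes.
byte 0: (2c ^ 45) ^ 68 = 69 ^ 68 = 01
byte 1: (76 ^ 0f) ^ 65 = 79 ^ 65 = 1c
byte 2: (b6 ^ 21) ^ 61 = 97 ^ 61 = f6
byte 3: (46 ^ a7) ^ 64 = e1 ^ 64 = 85
byte 4: (d3 ^ c5) ^ 65 = 16 ^ 65 = 73
byte 5: (23 ^ c5) ^ 72 = e6 ^ 72 = 94
byte 6: (98 ^ 6c) ^ 20 = f4 ^ 20 = d4
byte 7: (a0 ^ f2) ^ 70 = 52 ^ 70 = 22
byte 8: (b9 ^ 2d) ^ 77 = 94 ^ 77 = e3

011cf6857394d422e3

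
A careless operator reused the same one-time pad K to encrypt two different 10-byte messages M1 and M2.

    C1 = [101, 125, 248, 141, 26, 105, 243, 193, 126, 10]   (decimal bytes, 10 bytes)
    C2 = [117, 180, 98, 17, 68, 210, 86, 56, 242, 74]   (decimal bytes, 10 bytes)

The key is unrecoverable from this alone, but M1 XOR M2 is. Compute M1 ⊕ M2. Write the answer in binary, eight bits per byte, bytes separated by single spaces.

00010000 11001001 10011010 10011100 01011110 10111011 10100101 11111001 10001100 01000000

C1 ⊕ C2 = (M1 ⊕ K) ⊕ (M2 ⊕ K) = M1 ⊕ M2 — the shared key cancels under XOR.
65 ^ 75 = 10
7d ^ b4 = c9
f8 ^ 62 = 9a
8d ^ 11 = 9c
1a ^ 44 = 5e
69 ^ d2 = bb
f3 ^ 56 = a5
c1 ^ 38 = f9
7e ^ f2 = 8c
0a ^ 4a = 40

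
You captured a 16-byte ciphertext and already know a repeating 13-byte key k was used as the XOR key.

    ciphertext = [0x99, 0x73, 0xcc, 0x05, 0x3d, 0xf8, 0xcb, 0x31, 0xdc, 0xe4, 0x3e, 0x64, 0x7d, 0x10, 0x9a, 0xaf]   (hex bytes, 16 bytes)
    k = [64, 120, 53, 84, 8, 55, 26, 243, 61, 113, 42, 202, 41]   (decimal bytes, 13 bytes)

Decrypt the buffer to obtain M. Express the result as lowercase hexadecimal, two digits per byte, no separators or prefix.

The 13-byte key repeats, so the effective keystream is 40 78 35 54 08 37 1a f3 3d 71 2a ca 29 40 78 35.
byte 0: 153 ⊕  64 = 217
byte 1: 115 ⊕ 120 =  11
byte 2: 204 ⊕  53 = 249
byte 3:   5 ⊕  84 =  81
byte 4:  61 ⊕   8 =  53
byte 5: 248 ⊕  55 = 207
byte 6: 203 ⊕  26 = 209
byte 7:  49 ⊕ 243 = 194
byte 8: 220 ⊕  61 = 225
byte 9: 228 ⊕ 113 = 149
byte 10:  62 ⊕  42 =  20
byte 11: 100 ⊕ 202 = 174
byte 12: 125 ⊕  41 =  84
byte 13:  16 ⊕  64 =  80
byte 14: 154 ⊕ 120 = 226
byte 15: 175 ⊕  53 = 154

d90bf95135cfd1c2e19514ae5450e29a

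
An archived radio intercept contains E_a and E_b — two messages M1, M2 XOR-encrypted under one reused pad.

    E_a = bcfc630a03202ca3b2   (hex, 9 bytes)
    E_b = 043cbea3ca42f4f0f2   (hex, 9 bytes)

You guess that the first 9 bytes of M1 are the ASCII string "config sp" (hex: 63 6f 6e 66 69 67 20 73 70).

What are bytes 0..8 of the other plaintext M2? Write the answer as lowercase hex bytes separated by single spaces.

First, E_a ⊕ E_b = (M1 ⊕ K) ⊕ (M2 ⊕ K) = M1 ⊕ M2, so the key drops out. Then M2 = (M1 ⊕ M2) ⊕ M1 over the first 9 bytes.
byte 0: (bc ^ 04) ^ 63 = b8 ^ 63 = db
byte 1: (fc ^ 3c) ^ 6f = c0 ^ 6f = af
byte 2: (63 ^ be) ^ 6e = dd ^ 6e = b3
byte 3: (0a ^ a3) ^ 66 = a9 ^ 66 = cf
byte 4: (03 ^ ca) ^ 69 = c9 ^ 69 = a0
byte 5: (20 ^ 42) ^ 67 = 62 ^ 67 = 05
byte 6: (2c ^ f4) ^ 20 = d8 ^ 20 = f8
byte 7: (a3 ^ f0) ^ 73 = 53 ^ 73 = 20
byte 8: (b2 ^ f2) ^ 70 = 40 ^ 70 = 30

db af b3 cf a0 05 f8 20 30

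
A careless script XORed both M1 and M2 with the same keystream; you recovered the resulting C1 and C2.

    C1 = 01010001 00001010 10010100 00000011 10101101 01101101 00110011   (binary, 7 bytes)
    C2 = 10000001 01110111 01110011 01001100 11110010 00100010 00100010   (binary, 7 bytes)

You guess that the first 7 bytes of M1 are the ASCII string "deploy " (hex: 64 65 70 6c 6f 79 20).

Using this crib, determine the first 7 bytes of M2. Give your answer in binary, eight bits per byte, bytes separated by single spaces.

First, C1 ⊕ C2 = (M1 ⊕ K) ⊕ (M2 ⊕ K) = M1 ⊕ M2, so the key drops out. Then M2 = (M1 ⊕ M2) ⊕ M1 over the first 7 bytes.
byte 0: (51 xor 81) xor 64 = d0 xor 64 = b4
byte 1: (0a xor 77) xor 65 = 7d xor 65 = 18
byte 2: (94 xor 73) xor 70 = e7 xor 70 = 97
byte 3: (03 xor 4c) xor 6c = 4f xor 6c = 23
byte 4: (ad xor f2) xor 6f = 5f xor 6f = 30
byte 5: (6d xor 22) xor 79 = 4f xor 79 = 36
byte 6: (33 xor 22) xor 20 = 11 xor 20 = 31

10110100 00011000 10010111 00100011 00110000 00110110 00110001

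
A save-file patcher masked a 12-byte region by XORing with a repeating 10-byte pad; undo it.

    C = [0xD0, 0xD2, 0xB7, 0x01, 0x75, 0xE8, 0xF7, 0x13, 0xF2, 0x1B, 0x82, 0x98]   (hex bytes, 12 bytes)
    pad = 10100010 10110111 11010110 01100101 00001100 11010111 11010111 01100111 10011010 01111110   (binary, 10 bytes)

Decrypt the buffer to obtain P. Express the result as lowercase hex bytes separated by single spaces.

The 10-byte key repeats, so the effective keystream is a2 b7 d6 65 0c d7 d7 67 9a 7e a2 b7.
byte 0: 11010000 XOR 10100010 = 01110010
byte 1: 11010010 XOR 10110111 = 01100101
byte 2: 10110111 XOR 11010110 = 01100001
byte 3: 00000001 XOR 01100101 = 01100100
byte 4: 01110101 XOR 00001100 = 01111001
byte 5: 11101000 XOR 11010111 = 00111111
byte 6: 11110111 XOR 11010111 = 00100000
byte 7: 00010011 XOR 01100111 = 01110100
byte 8: 11110010 XOR 10011010 = 01101000
byte 9: 00011011 XOR 01111110 = 01100101
byte 10: 10000010 XOR 10100010 = 00100000
byte 11: 10011000 XOR 10110111 = 00101111

72 65 61 64 79 3f 20 74 68 65 20 2f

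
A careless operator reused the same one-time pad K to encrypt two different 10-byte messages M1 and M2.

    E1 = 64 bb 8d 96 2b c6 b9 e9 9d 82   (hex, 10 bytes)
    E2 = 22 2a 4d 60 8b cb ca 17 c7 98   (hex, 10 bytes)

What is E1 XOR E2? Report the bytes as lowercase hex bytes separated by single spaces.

46 91 c0 f6 a0 0d 73 fe 5a 1a

E1 ⊕ E2 = (M1 ⊕ K) ⊕ (M2 ⊕ K) = M1 ⊕ M2 — the shared key cancels under XOR.
byte 0: 64 ^ 22 = 46
byte 1: bb ^ 2a = 91
byte 2: 8d ^ 4d = c0
byte 3: 96 ^ 60 = f6
byte 4: 2b ^ 8b = a0
byte 5: c6 ^ cb = 0d
byte 6: b9 ^ ca = 73
byte 7: e9 ^ 17 = fe
byte 8: 9d ^ c7 = 5a
byte 9: 82 ^ 98 = 1a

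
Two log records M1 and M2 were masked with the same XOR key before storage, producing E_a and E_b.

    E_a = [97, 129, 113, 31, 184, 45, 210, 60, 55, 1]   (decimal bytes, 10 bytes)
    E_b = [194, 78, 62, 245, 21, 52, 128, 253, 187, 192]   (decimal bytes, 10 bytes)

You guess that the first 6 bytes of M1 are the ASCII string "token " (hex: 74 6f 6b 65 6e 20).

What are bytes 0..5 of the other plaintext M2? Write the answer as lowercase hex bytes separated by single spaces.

First, E_a ⊕ E_b = (M1 ⊕ K) ⊕ (M2 ⊕ K) = M1 ⊕ M2, so the key drops out. Then M2 = (M1 ⊕ M2) ⊕ M1 over the first 6 bytes.
byte 0: (61 ^ c2) ^ 74 = a3 ^ 74 = d7
byte 1: (81 ^ 4e) ^ 6f = cf ^ 6f = a0
byte 2: (71 ^ 3e) ^ 6b = 4f ^ 6b = 24
byte 3: (1f ^ f5) ^ 65 = ea ^ 65 = 8f
byte 4: (b8 ^ 15) ^ 6e = ad ^ 6e = c3
byte 5: (2d ^ 34) ^ 20 = 19 ^ 20 = 39

d7 a0 24 8f c3 39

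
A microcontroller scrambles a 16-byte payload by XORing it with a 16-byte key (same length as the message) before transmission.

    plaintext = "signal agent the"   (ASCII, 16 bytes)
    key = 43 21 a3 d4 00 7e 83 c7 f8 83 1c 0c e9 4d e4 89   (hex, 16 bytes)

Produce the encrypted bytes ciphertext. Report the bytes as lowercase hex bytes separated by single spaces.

30 48 c4 ba 61 12 a3 a6 9f e6 72 78 c9 39 8c ec

byte 0: 01110011 ⊕ 01000011 = 00110000
byte 1: 01101001 ⊕ 00100001 = 01001000
byte 2: 01100111 ⊕ 10100011 = 11000100
byte 3: 01101110 ⊕ 11010100 = 10111010
byte 4: 01100001 ⊕ 00000000 = 01100001
byte 5: 01101100 ⊕ 01111110 = 00010010
byte 6: 00100000 ⊕ 10000011 = 10100011
byte 7: 01100001 ⊕ 11000111 = 10100110
byte 8: 01100111 ⊕ 11111000 = 10011111
byte 9: 01100101 ⊕ 10000011 = 11100110
byte 10: 01101110 ⊕ 00011100 = 01110010
byte 11: 01110100 ⊕ 00001100 = 01111000
byte 12: 00100000 ⊕ 11101001 = 11001001
byte 13: 01110100 ⊕ 01001101 = 00111001
byte 14: 01101000 ⊕ 11100100 = 10001100
byte 15: 01100101 ⊕ 10001001 = 11101100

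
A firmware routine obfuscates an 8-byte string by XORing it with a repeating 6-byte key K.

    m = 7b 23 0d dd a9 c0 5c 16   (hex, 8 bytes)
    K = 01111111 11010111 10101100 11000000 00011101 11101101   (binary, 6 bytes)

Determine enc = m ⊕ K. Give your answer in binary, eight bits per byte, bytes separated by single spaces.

The 6-byte key repeats, so the effective keystream is 7f d7 ac c0 1d ed 7f d7.
byte 0: 01111011 xor 01111111 = 00000100
byte 1: 00100011 xor 11010111 = 11110100
byte 2: 00001101 xor 10101100 = 10100001
byte 3: 11011101 xor 11000000 = 00011101
byte 4: 10101001 xor 00011101 = 10110100
byte 5: 11000000 xor 11101101 = 00101101
byte 6: 01011100 xor 01111111 = 00100011
byte 7: 00010110 xor 11010111 = 11000001

00000100 11110100 10100001 00011101 10110100 00101101 00100011 11000001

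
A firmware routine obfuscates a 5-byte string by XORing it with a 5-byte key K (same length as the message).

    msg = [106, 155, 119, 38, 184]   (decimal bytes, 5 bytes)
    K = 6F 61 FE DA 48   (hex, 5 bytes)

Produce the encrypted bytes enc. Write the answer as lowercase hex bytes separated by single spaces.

05 fa 89 fc f0

XOR is its own inverse, so applying the key byte-wise gives the result directly.
byte 0: 6a xor 6f = 05
byte 1: 9b xor 61 = fa
byte 2: 77 xor fe = 89
byte 3: 26 xor da = fc
byte 4: b8 xor 48 = f0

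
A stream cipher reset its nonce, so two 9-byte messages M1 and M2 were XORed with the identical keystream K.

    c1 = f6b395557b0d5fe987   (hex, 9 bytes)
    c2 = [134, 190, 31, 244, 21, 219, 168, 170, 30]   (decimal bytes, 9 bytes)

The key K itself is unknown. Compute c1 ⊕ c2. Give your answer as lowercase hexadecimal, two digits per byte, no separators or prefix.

700d8aa16ed6f74399

c1 ⊕ c2 = (M1 ⊕ K) ⊕ (M2 ⊕ K) = M1 ⊕ M2 — the shared key cancels under XOR.
byte 0: f6 ^ 86 = 70
byte 1: b3 ^ be = 0d
byte 2: 95 ^ 1f = 8a
byte 3: 55 ^ f4 = a1
byte 4: 7b ^ 15 = 6e
byte 5: 0d ^ db = d6
byte 6: 5f ^ a8 = f7
byte 7: e9 ^ aa = 43
byte 8: 87 ^ 1e = 99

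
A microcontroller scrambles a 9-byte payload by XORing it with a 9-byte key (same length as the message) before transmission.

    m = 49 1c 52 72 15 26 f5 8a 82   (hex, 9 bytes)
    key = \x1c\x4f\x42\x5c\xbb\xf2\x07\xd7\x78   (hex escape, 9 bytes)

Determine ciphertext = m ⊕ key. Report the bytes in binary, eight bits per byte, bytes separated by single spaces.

01010101 01010011 00010000 00101110 10101110 11010100 11110010 01011101 11111010

XOR is its own inverse, so applying the key byte-wise gives the result directly.
byte 0: 01001001 XOR 00011100 = 01010101
byte 1: 00011100 XOR 01001111 = 01010011
byte 2: 01010010 XOR 01000010 = 00010000
byte 3: 01110010 XOR 01011100 = 00101110
byte 4: 00010101 XOR 10111011 = 10101110
byte 5: 00100110 XOR 11110010 = 11010100
byte 6: 11110101 XOR 00000111 = 11110010
byte 7: 10001010 XOR 11010111 = 01011101
byte 8: 10000010 XOR 01111000 = 11111010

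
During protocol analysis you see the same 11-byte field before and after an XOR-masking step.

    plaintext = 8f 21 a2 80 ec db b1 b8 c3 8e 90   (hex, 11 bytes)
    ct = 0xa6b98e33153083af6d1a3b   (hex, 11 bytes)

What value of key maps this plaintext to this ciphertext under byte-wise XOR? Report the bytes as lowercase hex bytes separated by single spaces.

29 98 2c b3 f9 eb 32 17 ae 94 ab

Since ct = plaintext ⊕ key, XORing both sides with plaintext gives key = plaintext ⊕ ct.
8f ^ a6 = 29
21 ^ b9 = 98
a2 ^ 8e = 2c
80 ^ 33 = b3
ec ^ 15 = f9
db ^ 30 = eb
b1 ^ 83 = 32
b8 ^ af = 17
c3 ^ 6d = ae
8e ^ 1a = 94
90 ^ 3b = ab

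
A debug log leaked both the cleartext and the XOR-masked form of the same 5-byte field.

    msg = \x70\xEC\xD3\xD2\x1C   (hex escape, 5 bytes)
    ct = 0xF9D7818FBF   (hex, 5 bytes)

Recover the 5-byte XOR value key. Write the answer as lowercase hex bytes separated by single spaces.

Since ct = msg ⊕ key, XORing both sides with msg gives key = msg ⊕ ct.
70 ^ f9 = 89
ec ^ d7 = 3b
d3 ^ 81 = 52
d2 ^ 8f = 5d
1c ^ bf = a3

89 3b 52 5d a3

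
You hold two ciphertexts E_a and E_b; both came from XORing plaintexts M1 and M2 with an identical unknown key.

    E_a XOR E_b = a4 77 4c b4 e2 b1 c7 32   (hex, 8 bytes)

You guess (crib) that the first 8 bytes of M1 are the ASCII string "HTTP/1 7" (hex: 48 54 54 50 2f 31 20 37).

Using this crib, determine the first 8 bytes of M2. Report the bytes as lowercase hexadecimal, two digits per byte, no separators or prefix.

Since E_a ⊕ E_b = M1 ⊕ M2, XORing with the guessed M1 bytes yields the corresponding M2 bytes: M2 = (E_a ⊕ E_b) ⊕ M1.
byte 0: a4 xor 48 = ec
byte 1: 77 xor 54 = 23
byte 2: 4c xor 54 = 18
byte 3: b4 xor 50 = e4
byte 4: e2 xor 2f = cd
byte 5: b1 xor 31 = 80
byte 6: c7 xor 20 = e7
byte 7: 32 xor 37 = 05

ec2318e4cd80e705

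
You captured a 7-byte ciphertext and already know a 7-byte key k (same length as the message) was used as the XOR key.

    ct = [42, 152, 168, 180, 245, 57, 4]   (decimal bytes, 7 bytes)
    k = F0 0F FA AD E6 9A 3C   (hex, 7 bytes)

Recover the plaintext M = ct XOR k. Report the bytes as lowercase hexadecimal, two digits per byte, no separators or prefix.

XOR is its own inverse, so applying the key byte-wise gives the result directly.
2a ⊕ f0 = da
98 ⊕ 0f = 97
a8 ⊕ fa = 52
b4 ⊕ ad = 19
f5 ⊕ e6 = 13
39 ⊕ 9a = a3
04 ⊕ 3c = 38

da97521913a338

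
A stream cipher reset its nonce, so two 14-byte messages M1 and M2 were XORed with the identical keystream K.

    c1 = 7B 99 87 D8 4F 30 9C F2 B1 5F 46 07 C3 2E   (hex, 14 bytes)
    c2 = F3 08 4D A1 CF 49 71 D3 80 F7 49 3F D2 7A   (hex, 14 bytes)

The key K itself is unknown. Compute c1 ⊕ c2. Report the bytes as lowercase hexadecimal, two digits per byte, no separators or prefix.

c1 ⊕ c2 = (M1 ⊕ K) ⊕ (M2 ⊕ K) = M1 ⊕ M2 — the shared key cancels under XOR.
01111011 XOR 11110011 = 10001000
10011001 XOR 00001000 = 10010001
10000111 XOR 01001101 = 11001010
11011000 XOR 10100001 = 01111001
01001111 XOR 11001111 = 10000000
00110000 XOR 01001001 = 01111001
10011100 XOR 01110001 = 11101101
11110010 XOR 11010011 = 00100001
10110001 XOR 10000000 = 00110001
01011111 XOR 11110111 = 10101000
01000110 XOR 01001001 = 00001111
00000111 XOR 00111111 = 00111000
11000011 XOR 11010010 = 00010001
00101110 XOR 01111010 = 01010100

8891ca798079ed2131a80f381154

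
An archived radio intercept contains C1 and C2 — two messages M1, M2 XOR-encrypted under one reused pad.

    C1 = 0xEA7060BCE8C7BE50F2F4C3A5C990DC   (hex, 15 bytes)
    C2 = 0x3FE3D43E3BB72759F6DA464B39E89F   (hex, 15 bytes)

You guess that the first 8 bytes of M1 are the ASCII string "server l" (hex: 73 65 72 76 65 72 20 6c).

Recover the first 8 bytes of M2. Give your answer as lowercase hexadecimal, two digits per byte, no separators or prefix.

a6f6c6f4b602b965

First, C1 ⊕ C2 = (M1 ⊕ K) ⊕ (M2 ⊕ K) = M1 ⊕ M2, so the key drops out. Then M2 = (M1 ⊕ M2) ⊕ M1 over the first 8 bytes.
byte 0: (ea XOR 3f) XOR 73 = d5 XOR 73 = a6
byte 1: (70 XOR e3) XOR 65 = 93 XOR 65 = f6
byte 2: (60 XOR d4) XOR 72 = b4 XOR 72 = c6
byte 3: (bc XOR 3e) XOR 76 = 82 XOR 76 = f4
byte 4: (e8 XOR 3b) XOR 65 = d3 XOR 65 = b6
byte 5: (c7 XOR b7) XOR 72 = 70 XOR 72 = 02
byte 6: (be XOR 27) XOR 20 = 99 XOR 20 = b9
byte 7: (50 XOR 59) XOR 6c = 09 XOR 6c = 65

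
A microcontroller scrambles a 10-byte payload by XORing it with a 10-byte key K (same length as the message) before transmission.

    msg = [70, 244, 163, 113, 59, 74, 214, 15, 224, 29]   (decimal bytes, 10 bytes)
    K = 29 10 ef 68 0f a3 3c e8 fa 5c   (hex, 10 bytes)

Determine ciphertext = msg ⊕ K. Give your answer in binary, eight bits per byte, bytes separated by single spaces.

01101111 11100100 01001100 00011001 00110100 11101001 11101010 11100111 00011010 01000001

XOR is its own inverse, so applying the key byte-wise gives the result directly.
01000110 xor 00101001 = 01101111
11110100 xor 00010000 = 11100100
10100011 xor 11101111 = 01001100
01110001 xor 01101000 = 00011001
00111011 xor 00001111 = 00110100
01001010 xor 10100011 = 11101001
11010110 xor 00111100 = 11101010
00001111 xor 11101000 = 11100111
11100000 xor 11111010 = 00011010
00011101 xor 01011100 = 01000001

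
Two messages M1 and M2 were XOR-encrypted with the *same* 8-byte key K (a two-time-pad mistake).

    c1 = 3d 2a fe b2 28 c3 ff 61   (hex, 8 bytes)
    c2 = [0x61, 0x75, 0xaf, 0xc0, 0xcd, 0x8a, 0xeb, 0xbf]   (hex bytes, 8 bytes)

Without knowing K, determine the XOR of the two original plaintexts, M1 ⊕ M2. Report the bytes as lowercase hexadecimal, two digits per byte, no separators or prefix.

5c5f5172e54914de

c1 ⊕ c2 = (M1 ⊕ K) ⊕ (M2 ⊕ K) = M1 ⊕ M2 — the shared key cancels under XOR.
byte 0: 00111101 ^ 01100001 = 01011100
byte 1: 00101010 ^ 01110101 = 01011111
byte 2: 11111110 ^ 10101111 = 01010001
byte 3: 10110010 ^ 11000000 = 01110010
byte 4: 00101000 ^ 11001101 = 11100101
byte 5: 11000011 ^ 10001010 = 01001001
byte 6: 11111111 ^ 11101011 = 00010100
byte 7: 01100001 ^ 10111111 = 11011110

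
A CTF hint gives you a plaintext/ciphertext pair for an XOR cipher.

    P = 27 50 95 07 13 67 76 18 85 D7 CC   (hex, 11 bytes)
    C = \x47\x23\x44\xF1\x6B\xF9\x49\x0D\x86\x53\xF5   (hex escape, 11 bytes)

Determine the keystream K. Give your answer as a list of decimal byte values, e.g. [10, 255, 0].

Since C = P ⊕ K, XORing both sides with P gives K = P ⊕ C.
 39 XOR  71 =  96
 80 XOR  35 = 115
149 XOR  68 = 209
  7 XOR 241 = 246
 19 XOR 107 = 120
103 XOR 249 = 158
118 XOR  73 =  63
 24 XOR  13 =  21
133 XOR 134 =   3
215 XOR  83 = 132
204 XOR 245 =  57

[96, 115, 209, 246, 120, 158, 63, 21, 3, 132, 57]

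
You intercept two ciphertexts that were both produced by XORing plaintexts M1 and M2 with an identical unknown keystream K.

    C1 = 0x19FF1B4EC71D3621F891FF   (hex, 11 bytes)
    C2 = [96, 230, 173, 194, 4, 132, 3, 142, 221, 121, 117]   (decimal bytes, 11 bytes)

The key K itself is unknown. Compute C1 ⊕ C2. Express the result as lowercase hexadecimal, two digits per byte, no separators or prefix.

7919b68cc39935af25e88a

C1 ⊕ C2 = (M1 ⊕ K) ⊕ (M2 ⊕ K) = M1 ⊕ M2 — the shared key cancels under XOR.
byte 0: 19 xor 60 = 79
byte 1: ff xor e6 = 19
byte 2: 1b xor ad = b6
byte 3: 4e xor c2 = 8c
byte 4: c7 xor 04 = c3
byte 5: 1d xor 84 = 99
byte 6: 36 xor 03 = 35
byte 7: 21 xor 8e = af
byte 8: f8 xor dd = 25
byte 9: 91 xor 79 = e8
byte 10: ff xor 75 = 8a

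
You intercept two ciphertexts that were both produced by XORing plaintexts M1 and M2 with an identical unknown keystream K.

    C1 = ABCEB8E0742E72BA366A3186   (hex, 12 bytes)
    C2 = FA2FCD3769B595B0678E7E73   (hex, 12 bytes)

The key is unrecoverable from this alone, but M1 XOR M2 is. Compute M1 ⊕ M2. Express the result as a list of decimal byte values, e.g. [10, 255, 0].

[81, 225, 117, 215, 29, 155, 231, 10, 81, 228, 79, 245]

C1 ⊕ C2 = (M1 ⊕ K) ⊕ (M2 ⊕ K) = M1 ⊕ M2 — the shared key cancels under XOR.
ab ^ fa = 51
ce ^ 2f = e1
b8 ^ cd = 75
e0 ^ 37 = d7
74 ^ 69 = 1d
2e ^ b5 = 9b
72 ^ 95 = e7
ba ^ b0 = 0a
36 ^ 67 = 51
6a ^ 8e = e4
31 ^ 7e = 4f
86 ^ 73 = f5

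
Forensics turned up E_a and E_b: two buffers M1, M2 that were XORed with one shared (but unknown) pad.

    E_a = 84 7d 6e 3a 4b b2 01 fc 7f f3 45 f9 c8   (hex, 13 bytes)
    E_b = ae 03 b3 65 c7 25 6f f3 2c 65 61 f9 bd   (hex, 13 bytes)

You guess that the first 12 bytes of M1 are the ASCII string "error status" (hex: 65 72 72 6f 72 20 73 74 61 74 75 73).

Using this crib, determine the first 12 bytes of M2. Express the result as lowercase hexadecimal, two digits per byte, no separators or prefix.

4f0caf30feb71d7b32e25173

First, E_a ⊕ E_b = (M1 ⊕ K) ⊕ (M2 ⊕ K) = M1 ⊕ M2, so the key drops out. Then M2 = (M1 ⊕ M2) ⊕ M1 over the first 12 bytes.
byte 0: (84 ^ ae) ^ 65 = 2a ^ 65 = 4f
byte 1: (7d ^ 03) ^ 72 = 7e ^ 72 = 0c
byte 2: (6e ^ b3) ^ 72 = dd ^ 72 = af
byte 3: (3a ^ 65) ^ 6f = 5f ^ 6f = 30
byte 4: (4b ^ c7) ^ 72 = 8c ^ 72 = fe
byte 5: (b2 ^ 25) ^ 20 = 97 ^ 20 = b7
byte 6: (01 ^ 6f) ^ 73 = 6e ^ 73 = 1d
byte 7: (fc ^ f3) ^ 74 = 0f ^ 74 = 7b
byte 8: (7f ^ 2c) ^ 61 = 53 ^ 61 = 32
byte 9: (f3 ^ 65) ^ 74 = 96 ^ 74 = e2
byte 10: (45 ^ 61) ^ 75 = 24 ^ 75 = 51
byte 11: (f9 ^ f9) ^ 73 = 00 ^ 73 = 73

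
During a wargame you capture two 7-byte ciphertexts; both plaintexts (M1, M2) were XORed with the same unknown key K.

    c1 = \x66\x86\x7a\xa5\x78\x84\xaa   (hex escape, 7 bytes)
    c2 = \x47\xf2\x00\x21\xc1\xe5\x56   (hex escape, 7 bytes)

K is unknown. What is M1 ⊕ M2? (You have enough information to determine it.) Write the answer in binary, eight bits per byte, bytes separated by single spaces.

00100001 01110100 01111010 10000100 10111001 01100001 11111100

c1 ⊕ c2 = (M1 ⊕ K) ⊕ (M2 ⊕ K) = M1 ⊕ M2 — the shared key cancels under XOR.
byte 0: 66 xor 47 = 21
byte 1: 86 xor f2 = 74
byte 2: 7a xor 00 = 7a
byte 3: a5 xor 21 = 84
byte 4: 78 xor c1 = b9
byte 5: 84 xor e5 = 61
byte 6: aa xor 56 = fc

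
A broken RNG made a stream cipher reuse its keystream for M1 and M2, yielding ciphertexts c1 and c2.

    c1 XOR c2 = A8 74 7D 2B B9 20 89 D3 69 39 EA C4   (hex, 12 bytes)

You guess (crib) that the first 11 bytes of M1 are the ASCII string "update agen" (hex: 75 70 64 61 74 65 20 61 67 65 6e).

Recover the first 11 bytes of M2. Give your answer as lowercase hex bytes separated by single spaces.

Since c1 ⊕ c2 = M1 ⊕ M2, XORing with the guessed M1 bytes yields the corresponding M2 bytes: M2 = (c1 ⊕ c2) ⊕ M1.
a8 ^ 75 = dd
74 ^ 70 = 04
7d ^ 64 = 19
2b ^ 61 = 4a
b9 ^ 74 = cd
20 ^ 65 = 45
89 ^ 20 = a9
d3 ^ 61 = b2
69 ^ 67 = 0e
39 ^ 65 = 5c
ea ^ 6e = 84

dd 04 19 4a cd 45 a9 b2 0e 5c 84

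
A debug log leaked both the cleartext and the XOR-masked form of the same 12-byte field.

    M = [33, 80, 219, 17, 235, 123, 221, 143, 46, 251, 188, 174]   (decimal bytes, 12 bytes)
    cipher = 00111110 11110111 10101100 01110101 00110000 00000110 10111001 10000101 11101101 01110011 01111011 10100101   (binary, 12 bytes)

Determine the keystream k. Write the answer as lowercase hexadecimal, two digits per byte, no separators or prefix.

Since cipher = M ⊕ k, XORing both sides with M gives k = M ⊕ cipher.
byte 0:  33 ^  62 =  31
byte 1:  80 ^ 247 = 167
byte 2: 219 ^ 172 = 119
byte 3:  17 ^ 117 = 100
byte 4: 235 ^  48 = 219
byte 5: 123 ^   6 = 125
byte 6: 221 ^ 185 = 100
byte 7: 143 ^ 133 =  10
byte 8:  46 ^ 237 = 195
byte 9: 251 ^ 115 = 136
byte 10: 188 ^ 123 = 199
byte 11: 174 ^ 165 =  11

1fa77764db7d640ac388c70b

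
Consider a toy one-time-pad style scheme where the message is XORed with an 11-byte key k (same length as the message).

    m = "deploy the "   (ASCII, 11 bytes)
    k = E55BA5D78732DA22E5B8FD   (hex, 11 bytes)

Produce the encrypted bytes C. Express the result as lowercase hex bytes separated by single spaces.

byte 0: 100 xor 229 = 129
byte 1: 101 xor  91 =  62
byte 2: 112 xor 165 = 213
byte 3: 108 xor 215 = 187
byte 4: 111 xor 135 = 232
byte 5: 121 xor  50 =  75
byte 6:  32 xor 218 = 250
byte 7: 116 xor  34 =  86
byte 8: 104 xor 229 = 141
byte 9: 101 xor 184 = 221
byte 10:  32 xor 253 = 221

81 3e d5 bb e8 4b fa 56 8d dd dd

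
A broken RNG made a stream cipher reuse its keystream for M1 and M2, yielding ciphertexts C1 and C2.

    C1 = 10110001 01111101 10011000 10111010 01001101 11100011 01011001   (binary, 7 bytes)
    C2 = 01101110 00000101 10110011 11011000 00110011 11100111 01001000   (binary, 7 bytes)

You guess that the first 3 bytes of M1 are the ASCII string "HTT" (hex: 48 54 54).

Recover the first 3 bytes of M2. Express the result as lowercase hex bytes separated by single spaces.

First, C1 ⊕ C2 = (M1 ⊕ K) ⊕ (M2 ⊕ K) = M1 ⊕ M2, so the key drops out. Then M2 = (M1 ⊕ M2) ⊕ M1 over the first 3 bytes.
byte 0: (b1 ^ 6e) ^ 48 = df ^ 48 = 97
byte 1: (7d ^ 05) ^ 54 = 78 ^ 54 = 2c
byte 2: (98 ^ b3) ^ 54 = 2b ^ 54 = 7f

97 2c 7f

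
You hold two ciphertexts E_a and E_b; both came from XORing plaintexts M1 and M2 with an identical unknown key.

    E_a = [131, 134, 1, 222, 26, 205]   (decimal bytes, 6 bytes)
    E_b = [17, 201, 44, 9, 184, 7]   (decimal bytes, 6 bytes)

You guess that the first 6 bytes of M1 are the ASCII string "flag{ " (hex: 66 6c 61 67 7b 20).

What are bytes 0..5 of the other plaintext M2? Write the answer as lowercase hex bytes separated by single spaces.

f4 23 4c b0 d9 ea

First, E_a ⊕ E_b = (M1 ⊕ K) ⊕ (M2 ⊕ K) = M1 ⊕ M2, so the key drops out. Then M2 = (M1 ⊕ M2) ⊕ M1 over the first 6 bytes.
byte 0: (83 XOR 11) XOR 66 = 92 XOR 66 = f4
byte 1: (86 XOR c9) XOR 6c = 4f XOR 6c = 23
byte 2: (01 XOR 2c) XOR 61 = 2d XOR 61 = 4c
byte 3: (de XOR 09) XOR 67 = d7 XOR 67 = b0
byte 4: (1a XOR b8) XOR 7b = a2 XOR 7b = d9
byte 5: (cd XOR 07) XOR 20 = ca XOR 20 = ea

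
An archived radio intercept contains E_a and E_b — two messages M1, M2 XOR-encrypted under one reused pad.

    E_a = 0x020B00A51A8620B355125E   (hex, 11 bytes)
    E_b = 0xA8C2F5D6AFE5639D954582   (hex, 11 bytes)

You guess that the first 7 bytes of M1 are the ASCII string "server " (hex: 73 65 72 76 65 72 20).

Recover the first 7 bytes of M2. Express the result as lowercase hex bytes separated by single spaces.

First, E_a ⊕ E_b = (M1 ⊕ K) ⊕ (M2 ⊕ K) = M1 ⊕ M2, so the key drops out. Then M2 = (M1 ⊕ M2) ⊕ M1 over the first 7 bytes.
byte 0: (02 XOR a8) XOR 73 = aa XOR 73 = d9
byte 1: (0b XOR c2) XOR 65 = c9 XOR 65 = ac
byte 2: (00 XOR f5) XOR 72 = f5 XOR 72 = 87
byte 3: (a5 XOR d6) XOR 76 = 73 XOR 76 = 05
byte 4: (1a XOR af) XOR 65 = b5 XOR 65 = d0
byte 5: (86 XOR e5) XOR 72 = 63 XOR 72 = 11
byte 6: (20 XOR 63) XOR 20 = 43 XOR 20 = 63

d9 ac 87 05 d0 11 63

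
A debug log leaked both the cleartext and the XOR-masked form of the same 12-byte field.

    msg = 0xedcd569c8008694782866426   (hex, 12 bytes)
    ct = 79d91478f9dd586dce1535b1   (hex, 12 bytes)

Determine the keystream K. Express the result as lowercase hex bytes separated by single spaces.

Since ct = msg ⊕ K, XORing both sides with msg gives K = msg ⊕ ct.
11101101 xor 01111001 = 10010100
11001101 xor 11011001 = 00010100
01010110 xor 00010100 = 01000010
10011100 xor 01111000 = 11100100
10000000 xor 11111001 = 01111001
00001000 xor 11011101 = 11010101
01101001 xor 01011000 = 00110001
01000111 xor 01101101 = 00101010
10000010 xor 11001110 = 01001100
10000110 xor 00010101 = 10010011
01100100 xor 00110101 = 01010001
00100110 xor 10110001 = 10010111

94 14 42 e4 79 d5 31 2a 4c 93 51 97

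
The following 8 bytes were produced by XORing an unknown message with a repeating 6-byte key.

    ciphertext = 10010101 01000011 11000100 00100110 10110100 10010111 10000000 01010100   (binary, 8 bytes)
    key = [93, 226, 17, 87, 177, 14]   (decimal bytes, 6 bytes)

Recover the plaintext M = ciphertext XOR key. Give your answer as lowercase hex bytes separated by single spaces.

c8 a1 d5 71 05 99 dd b6

The 6-byte key repeats, so the effective keystream is 5d e2 11 57 b1 0e 5d e2.
byte 0: 10010101 XOR 01011101 = 11001000
byte 1: 01000011 XOR 11100010 = 10100001
byte 2: 11000100 XOR 00010001 = 11010101
byte 3: 00100110 XOR 01010111 = 01110001
byte 4: 10110100 XOR 10110001 = 00000101
byte 5: 10010111 XOR 00001110 = 10011001
byte 6: 10000000 XOR 01011101 = 11011101
byte 7: 01010100 XOR 11100010 = 10110110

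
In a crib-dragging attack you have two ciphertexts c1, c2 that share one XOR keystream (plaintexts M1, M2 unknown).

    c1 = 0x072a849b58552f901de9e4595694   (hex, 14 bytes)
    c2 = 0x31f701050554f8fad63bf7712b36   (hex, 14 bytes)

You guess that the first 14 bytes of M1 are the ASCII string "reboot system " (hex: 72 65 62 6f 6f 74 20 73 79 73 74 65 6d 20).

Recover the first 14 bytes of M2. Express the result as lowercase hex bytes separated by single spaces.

44 b8 e7 f1 32 75 f7 19 b2 a1 67 4d 10 82

First, c1 ⊕ c2 = (M1 ⊕ K) ⊕ (M2 ⊕ K) = M1 ⊕ M2, so the key drops out. Then M2 = (M1 ⊕ M2) ⊕ M1 over the first 14 bytes.
byte 0: (07 XOR 31) XOR 72 = 36 XOR 72 = 44
byte 1: (2a XOR f7) XOR 65 = dd XOR 65 = b8
byte 2: (84 XOR 01) XOR 62 = 85 XOR 62 = e7
byte 3: (9b XOR 05) XOR 6f = 9e XOR 6f = f1
byte 4: (58 XOR 05) XOR 6f = 5d XOR 6f = 32
byte 5: (55 XOR 54) XOR 74 = 01 XOR 74 = 75
byte 6: (2f XOR f8) XOR 20 = d7 XOR 20 = f7
byte 7: (90 XOR fa) XOR 73 = 6a XOR 73 = 19
byte 8: (1d XOR d6) XOR 79 = cb XOR 79 = b2
byte 9: (e9 XOR 3b) XOR 73 = d2 XOR 73 = a1
byte 10: (e4 XOR f7) XOR 74 = 13 XOR 74 = 67
byte 11: (59 XOR 71) XOR 65 = 28 XOR 65 = 4d
byte 12: (56 XOR 2b) XOR 6d = 7d XOR 6d = 10
byte 13: (94 XOR 36) XOR 20 = a2 XOR 20 = 82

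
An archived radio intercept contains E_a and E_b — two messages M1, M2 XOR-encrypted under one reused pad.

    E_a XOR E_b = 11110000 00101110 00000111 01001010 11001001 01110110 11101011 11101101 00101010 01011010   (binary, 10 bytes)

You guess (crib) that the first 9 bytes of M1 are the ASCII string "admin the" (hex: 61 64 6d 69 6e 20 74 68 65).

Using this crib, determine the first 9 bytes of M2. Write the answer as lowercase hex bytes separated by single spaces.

Since E_a ⊕ E_b = M1 ⊕ M2, XORing with the guessed M1 bytes yields the corresponding M2 bytes: M2 = (E_a ⊕ E_b) ⊕ M1.
byte 0: 11110000 xor 01100001 = 10010001
byte 1: 00101110 xor 01100100 = 01001010
byte 2: 00000111 xor 01101101 = 01101010
byte 3: 01001010 xor 01101001 = 00100011
byte 4: 11001001 xor 01101110 = 10100111
byte 5: 01110110 xor 00100000 = 01010110
byte 6: 11101011 xor 01110100 = 10011111
byte 7: 11101101 xor 01101000 = 10000101
byte 8: 00101010 xor 01100101 = 01001111

91 4a 6a 23 a7 56 9f 85 4f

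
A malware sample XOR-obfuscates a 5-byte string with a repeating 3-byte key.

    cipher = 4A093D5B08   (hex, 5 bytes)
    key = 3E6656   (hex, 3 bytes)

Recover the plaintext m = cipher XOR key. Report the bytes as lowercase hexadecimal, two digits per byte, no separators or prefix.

The 3-byte key repeats, so the effective keystream is 3e 66 56 3e 66.
byte 0: 4a ⊕ 3e = 74
byte 1: 09 ⊕ 66 = 6f
byte 2: 3d ⊕ 56 = 6b
byte 3: 5b ⊕ 3e = 65
byte 4: 08 ⊕ 66 = 6e

746f6b656e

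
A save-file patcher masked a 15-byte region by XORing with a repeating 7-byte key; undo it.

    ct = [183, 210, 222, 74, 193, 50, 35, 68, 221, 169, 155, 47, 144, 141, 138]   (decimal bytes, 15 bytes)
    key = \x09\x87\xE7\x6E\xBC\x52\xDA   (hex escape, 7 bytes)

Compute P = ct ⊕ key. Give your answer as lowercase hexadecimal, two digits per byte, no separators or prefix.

The 7-byte key repeats, so the effective keystream is 09 87 e7 6e bc 52 da 09 87 e7 6e bc 52 da 09.
byte 0: 10110111 xor 00001001 = 10111110
byte 1: 11010010 xor 10000111 = 01010101
byte 2: 11011110 xor 11100111 = 00111001
byte 3: 01001010 xor 01101110 = 00100100
byte 4: 11000001 xor 10111100 = 01111101
byte 5: 00110010 xor 01010010 = 01100000
byte 6: 00100011 xor 11011010 = 11111001
byte 7: 01000100 xor 00001001 = 01001101
byte 8: 11011101 xor 10000111 = 01011010
byte 9: 10101001 xor 11100111 = 01001110
byte 10: 10011011 xor 01101110 = 11110101
byte 11: 00101111 xor 10111100 = 10010011
byte 12: 10010000 xor 01010010 = 11000010
byte 13: 10001101 xor 11011010 = 01010111
byte 14: 10001010 xor 00001001 = 10000011

be5539247d60f94d5a4ef593c25783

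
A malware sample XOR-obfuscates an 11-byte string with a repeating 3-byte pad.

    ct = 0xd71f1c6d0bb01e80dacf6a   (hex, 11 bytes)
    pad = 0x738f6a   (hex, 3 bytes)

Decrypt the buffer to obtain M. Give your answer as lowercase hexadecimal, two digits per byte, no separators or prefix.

a490761e84da6d0fb0bce5

The 3-byte key repeats, so the effective keystream is 73 8f 6a 73 8f 6a 73 8f 6a 73 8f.
byte 0: d7 ^ 73 = a4
byte 1: 1f ^ 8f = 90
byte 2: 1c ^ 6a = 76
byte 3: 6d ^ 73 = 1e
byte 4: 0b ^ 8f = 84
byte 5: b0 ^ 6a = da
byte 6: 1e ^ 73 = 6d
byte 7: 80 ^ 8f = 0f
byte 8: da ^ 6a = b0
byte 9: cf ^ 73 = bc
byte 10: 6a ^ 8f = e5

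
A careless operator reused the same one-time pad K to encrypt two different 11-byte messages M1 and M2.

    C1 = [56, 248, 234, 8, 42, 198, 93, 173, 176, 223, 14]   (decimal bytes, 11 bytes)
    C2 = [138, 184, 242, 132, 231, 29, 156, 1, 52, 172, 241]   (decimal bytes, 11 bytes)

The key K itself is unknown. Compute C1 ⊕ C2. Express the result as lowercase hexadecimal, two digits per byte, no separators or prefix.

b240188ccddbc1ac8473ff

C1 ⊕ C2 = (M1 ⊕ K) ⊕ (M2 ⊕ K) = M1 ⊕ M2 — the shared key cancels under XOR.
38 ^ 8a = b2
f8 ^ b8 = 40
ea ^ f2 = 18
08 ^ 84 = 8c
2a ^ e7 = cd
c6 ^ 1d = db
5d ^ 9c = c1
ad ^ 01 = ac
b0 ^ 34 = 84
df ^ ac = 73
0e ^ f1 = ff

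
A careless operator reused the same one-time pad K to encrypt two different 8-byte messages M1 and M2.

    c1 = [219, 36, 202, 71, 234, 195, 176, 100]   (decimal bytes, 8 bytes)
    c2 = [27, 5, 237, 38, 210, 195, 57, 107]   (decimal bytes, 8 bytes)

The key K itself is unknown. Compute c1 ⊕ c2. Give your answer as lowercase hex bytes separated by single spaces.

c0 21 27 61 38 00 89 0f

c1 ⊕ c2 = (M1 ⊕ K) ⊕ (M2 ⊕ K) = M1 ⊕ M2 — the shared key cancels under XOR.
byte 0: db XOR 1b = c0
byte 1: 24 XOR 05 = 21
byte 2: ca XOR ed = 27
byte 3: 47 XOR 26 = 61
byte 4: ea XOR d2 = 38
byte 5: c3 XOR c3 = 00
byte 6: b0 XOR 39 = 89
byte 7: 64 XOR 6b = 0f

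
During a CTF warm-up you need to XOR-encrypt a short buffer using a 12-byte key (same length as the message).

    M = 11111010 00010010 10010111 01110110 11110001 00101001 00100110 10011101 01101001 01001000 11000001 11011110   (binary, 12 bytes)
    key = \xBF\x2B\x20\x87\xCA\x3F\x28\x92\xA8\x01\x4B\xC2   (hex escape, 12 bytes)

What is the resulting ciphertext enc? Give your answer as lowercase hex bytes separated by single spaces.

XOR is its own inverse, so applying the key byte-wise gives the result directly.
byte 0: 250 ^ 191 =  69
byte 1:  18 ^  43 =  57
byte 2: 151 ^  32 = 183
byte 3: 118 ^ 135 = 241
byte 4: 241 ^ 202 =  59
byte 5:  41 ^  63 =  22
byte 6:  38 ^  40 =  14
byte 7: 157 ^ 146 =  15
byte 8: 105 ^ 168 = 193
byte 9:  72 ^   1 =  73
byte 10: 193 ^  75 = 138
byte 11: 222 ^ 194 =  28

45 39 b7 f1 3b 16 0e 0f c1 49 8a 1c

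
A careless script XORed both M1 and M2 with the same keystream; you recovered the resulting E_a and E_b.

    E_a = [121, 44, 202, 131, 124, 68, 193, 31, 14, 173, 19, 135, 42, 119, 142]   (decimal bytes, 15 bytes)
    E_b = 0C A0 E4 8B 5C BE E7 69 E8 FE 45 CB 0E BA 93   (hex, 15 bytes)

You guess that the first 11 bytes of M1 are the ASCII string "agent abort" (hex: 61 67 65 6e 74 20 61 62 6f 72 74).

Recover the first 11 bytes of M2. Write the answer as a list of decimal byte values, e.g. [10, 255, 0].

First, E_a ⊕ E_b = (M1 ⊕ K) ⊕ (M2 ⊕ K) = M1 ⊕ M2, so the key drops out. Then M2 = (M1 ⊕ M2) ⊕ M1 over the first 11 bytes.
byte 0: (79 xor 0c) xor 61 = 75 xor 61 = 14
byte 1: (2c xor a0) xor 67 = 8c xor 67 = eb
byte 2: (ca xor e4) xor 65 = 2e xor 65 = 4b
byte 3: (83 xor 8b) xor 6e = 08 xor 6e = 66
byte 4: (7c xor 5c) xor 74 = 20 xor 74 = 54
byte 5: (44 xor be) xor 20 = fa xor 20 = da
byte 6: (c1 xor e7) xor 61 = 26 xor 61 = 47
byte 7: (1f xor 69) xor 62 = 76 xor 62 = 14
byte 8: (0e xor e8) xor 6f = e6 xor 6f = 89
byte 9: (ad xor fe) xor 72 = 53 xor 72 = 21
byte 10: (13 xor 45) xor 74 = 56 xor 74 = 22

[20, 235, 75, 102, 84, 218, 71, 20, 137, 33, 34]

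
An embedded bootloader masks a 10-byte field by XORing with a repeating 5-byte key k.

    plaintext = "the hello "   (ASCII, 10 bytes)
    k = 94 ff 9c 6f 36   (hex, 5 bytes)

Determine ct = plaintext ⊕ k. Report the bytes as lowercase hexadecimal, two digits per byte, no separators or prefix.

The 5-byte key repeats, so the effective keystream is 94 ff 9c 6f 36 94 ff 9c 6f 36.
byte 0: 116 ⊕ 148 = 224
byte 1: 104 ⊕ 255 = 151
byte 2: 101 ⊕ 156 = 249
byte 3:  32 ⊕ 111 =  79
byte 4: 104 ⊕  54 =  94
byte 5: 101 ⊕ 148 = 241
byte 6: 108 ⊕ 255 = 147
byte 7: 108 ⊕ 156 = 240
byte 8: 111 ⊕ 111 =   0
byte 9:  32 ⊕  54 =  22

e097f94f5ef193f00016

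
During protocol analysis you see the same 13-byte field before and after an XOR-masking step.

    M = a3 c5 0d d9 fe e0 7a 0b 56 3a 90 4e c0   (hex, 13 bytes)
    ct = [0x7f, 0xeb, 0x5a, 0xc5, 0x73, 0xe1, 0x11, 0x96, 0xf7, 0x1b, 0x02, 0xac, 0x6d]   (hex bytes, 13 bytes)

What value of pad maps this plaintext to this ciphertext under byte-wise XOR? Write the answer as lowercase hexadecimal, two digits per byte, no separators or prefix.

dc2e571c8d016b9da12192e2ad

Since ct = M ⊕ pad, XORing both sides with M gives pad = M ⊕ ct.
163 ^ 127 = 220
197 ^ 235 =  46
 13 ^  90 =  87
217 ^ 197 =  28
254 ^ 115 = 141
224 ^ 225 =   1
122 ^  17 = 107
 11 ^ 150 = 157
 86 ^ 247 = 161
 58 ^  27 =  33
144 ^   2 = 146
 78 ^ 172 = 226
192 ^ 109 = 173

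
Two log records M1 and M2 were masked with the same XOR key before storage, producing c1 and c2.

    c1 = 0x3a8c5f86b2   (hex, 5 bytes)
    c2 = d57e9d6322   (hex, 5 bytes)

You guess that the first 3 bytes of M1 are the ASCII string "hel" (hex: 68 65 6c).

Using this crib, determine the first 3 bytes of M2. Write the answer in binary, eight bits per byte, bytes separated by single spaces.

10000111 10010111 10101110

First, c1 ⊕ c2 = (M1 ⊕ K) ⊕ (M2 ⊕ K) = M1 ⊕ M2, so the key drops out. Then M2 = (M1 ⊕ M2) ⊕ M1 over the first 3 bytes.
byte 0: (3a XOR d5) XOR 68 = ef XOR 68 = 87
byte 1: (8c XOR 7e) XOR 65 = f2 XOR 65 = 97
byte 2: (5f XOR 9d) XOR 6c = c2 XOR 6c = ae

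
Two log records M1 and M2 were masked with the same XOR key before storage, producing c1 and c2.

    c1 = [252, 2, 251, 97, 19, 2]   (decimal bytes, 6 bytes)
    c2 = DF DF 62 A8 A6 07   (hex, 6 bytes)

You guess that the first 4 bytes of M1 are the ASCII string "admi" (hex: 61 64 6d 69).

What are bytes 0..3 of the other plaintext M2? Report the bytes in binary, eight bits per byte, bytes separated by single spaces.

First, c1 ⊕ c2 = (M1 ⊕ K) ⊕ (M2 ⊕ K) = M1 ⊕ M2, so the key drops out. Then M2 = (M1 ⊕ M2) ⊕ M1 over the first 4 bytes.
byte 0: (fc ⊕ df) ⊕ 61 = 23 ⊕ 61 = 42
byte 1: (02 ⊕ df) ⊕ 64 = dd ⊕ 64 = b9
byte 2: (fb ⊕ 62) ⊕ 6d = 99 ⊕ 6d = f4
byte 3: (61 ⊕ a8) ⊕ 69 = c9 ⊕ 69 = a0

01000010 10111001 11110100 10100000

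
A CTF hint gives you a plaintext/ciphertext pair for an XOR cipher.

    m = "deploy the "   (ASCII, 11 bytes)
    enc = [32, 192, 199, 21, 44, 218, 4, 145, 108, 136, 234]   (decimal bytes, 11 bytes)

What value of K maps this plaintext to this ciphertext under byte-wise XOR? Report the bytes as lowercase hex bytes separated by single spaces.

44 a5 b7 79 43 a3 24 e5 04 ed ca

Since enc = m ⊕ K, XORing both sides with m gives K = m ⊕ enc.
64 ^ 20 = 44
65 ^ c0 = a5
70 ^ c7 = b7
6c ^ 15 = 79
6f ^ 2c = 43
79 ^ da = a3
20 ^ 04 = 24
74 ^ 91 = e5
68 ^ 6c = 04
65 ^ 88 = ed
20 ^ ea = ca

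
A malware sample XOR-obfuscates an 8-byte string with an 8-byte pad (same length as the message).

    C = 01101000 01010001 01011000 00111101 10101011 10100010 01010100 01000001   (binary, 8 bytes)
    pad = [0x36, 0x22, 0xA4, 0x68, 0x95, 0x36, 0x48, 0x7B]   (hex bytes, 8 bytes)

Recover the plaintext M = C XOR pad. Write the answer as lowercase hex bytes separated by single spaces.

5e 73 fc 55 3e 94 1c 3a

XOR is its own inverse, so applying the key byte-wise gives the result directly.
104 xor  54 =  94
 81 xor  34 = 115
 88 xor 164 = 252
 61 xor 104 =  85
171 xor 149 =  62
162 xor  54 = 148
 84 xor  72 =  28
 65 xor 123 =  58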